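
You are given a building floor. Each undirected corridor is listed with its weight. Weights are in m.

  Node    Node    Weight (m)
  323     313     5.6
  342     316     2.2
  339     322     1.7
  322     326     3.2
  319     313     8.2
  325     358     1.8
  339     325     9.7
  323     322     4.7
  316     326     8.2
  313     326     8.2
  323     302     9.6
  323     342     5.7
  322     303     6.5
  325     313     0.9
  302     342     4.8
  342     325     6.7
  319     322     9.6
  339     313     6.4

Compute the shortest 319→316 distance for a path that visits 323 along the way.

Shortest 319→323: 319–313–323 = 13.8
Best 323 to 316: 323–342–316 costing 7.9
Total via 323: 13.8 + 7.9 = 21.7 m.

21.7 m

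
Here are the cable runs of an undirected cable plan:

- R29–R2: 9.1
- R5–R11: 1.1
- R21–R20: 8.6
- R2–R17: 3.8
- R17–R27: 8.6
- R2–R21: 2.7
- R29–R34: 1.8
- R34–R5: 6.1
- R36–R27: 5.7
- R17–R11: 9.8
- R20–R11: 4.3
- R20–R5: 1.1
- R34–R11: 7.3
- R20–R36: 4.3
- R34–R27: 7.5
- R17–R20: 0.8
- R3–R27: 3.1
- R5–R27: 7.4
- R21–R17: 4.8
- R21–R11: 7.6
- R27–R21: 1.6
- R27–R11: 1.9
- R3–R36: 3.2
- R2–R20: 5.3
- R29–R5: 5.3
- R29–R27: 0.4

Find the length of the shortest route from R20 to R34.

Compare a few routes:
R20 - R5 - R11 - R27 - R29 - R34: 1.1+1.1+1.9+0.4+1.8 = 6.3
R20 - R5 - R34: 1.1+6.1 = 7.2
The minimum is 6.3 via R20 - R5 - R11 - R27 - R29 - R34.

6.3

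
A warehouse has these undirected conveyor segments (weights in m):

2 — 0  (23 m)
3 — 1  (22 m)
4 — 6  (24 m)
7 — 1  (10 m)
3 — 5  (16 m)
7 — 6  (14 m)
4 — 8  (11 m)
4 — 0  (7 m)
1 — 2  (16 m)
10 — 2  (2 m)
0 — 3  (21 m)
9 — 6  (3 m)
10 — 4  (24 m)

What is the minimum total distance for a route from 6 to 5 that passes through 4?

68 m

Shortest 6→4: 6–4 = 24
Best 4 to 5: 4–0–3–5 costing 44
Total via 4: 24 + 44 = 68 m.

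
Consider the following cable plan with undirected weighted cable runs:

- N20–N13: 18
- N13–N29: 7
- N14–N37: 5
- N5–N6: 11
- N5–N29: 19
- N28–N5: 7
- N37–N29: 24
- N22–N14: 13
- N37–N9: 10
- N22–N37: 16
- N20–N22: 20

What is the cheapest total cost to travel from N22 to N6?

70

Running Dijkstra from N22:
N22: 0
N14: 13  (via N22)
N37: 16  (via N22)
N20: 20  (via N22)
N9: 26  (via N37)
N13: 38  (via N20)
N29: 40  (via N37)
N5: 59  (via N29)
N28: 66  (via N5)
N6: 70  (via N5)
Shortest route: N22–N37–N29–N5–N6 = 70.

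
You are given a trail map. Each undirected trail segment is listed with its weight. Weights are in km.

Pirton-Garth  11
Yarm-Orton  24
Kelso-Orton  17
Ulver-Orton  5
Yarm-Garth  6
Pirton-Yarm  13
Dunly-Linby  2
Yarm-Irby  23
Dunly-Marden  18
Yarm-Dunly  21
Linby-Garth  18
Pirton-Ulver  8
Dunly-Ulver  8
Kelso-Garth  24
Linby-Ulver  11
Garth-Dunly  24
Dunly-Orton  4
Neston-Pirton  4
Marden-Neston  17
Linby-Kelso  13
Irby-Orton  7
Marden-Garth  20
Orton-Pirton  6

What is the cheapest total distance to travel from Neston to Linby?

Enumerating some paths:
Neston–Pirton–Orton–Dunly–Linby: 4+6+4+2 = 16
Neston–Pirton–Ulver–Dunly–Linby: 4+8+8+2 = 22
Neston–Pirton–Ulver–Linby: 4+8+11 = 23
The minimum is 16 km via Neston–Pirton–Orton–Dunly–Linby.

16 km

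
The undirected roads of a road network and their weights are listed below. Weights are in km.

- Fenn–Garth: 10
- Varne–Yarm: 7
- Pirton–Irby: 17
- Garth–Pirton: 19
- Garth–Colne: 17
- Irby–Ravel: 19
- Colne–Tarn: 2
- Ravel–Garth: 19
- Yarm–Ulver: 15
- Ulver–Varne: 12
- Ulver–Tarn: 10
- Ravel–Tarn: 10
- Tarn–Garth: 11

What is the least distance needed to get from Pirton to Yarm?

Candidate routes:
Pirton–Garth–Colne–Tarn–Ulver–Varne–Yarm: 19+17+2+10+12+7 = 67
Pirton–Garth–Tarn–Ulver–Varne–Yarm: 19+11+10+12+7 = 59
Pirton–Garth–Colne–Tarn–Ulver–Yarm: 19+17+2+10+15 = 63
Pirton–Garth–Tarn–Ulver–Yarm: 19+11+10+15 = 55
Cheapest is Pirton–Garth–Tarn–Ulver–Yarm at 55 km.

55 km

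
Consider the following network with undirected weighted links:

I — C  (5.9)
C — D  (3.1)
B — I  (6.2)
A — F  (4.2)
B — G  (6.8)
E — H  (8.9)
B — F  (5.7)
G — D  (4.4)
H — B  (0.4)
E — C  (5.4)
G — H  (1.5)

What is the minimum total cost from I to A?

Shortest distances from I:
I: 0
C: 5.9  (via I)
B: 6.2  (via I)
H: 6.6  (via B)
G: 8.1  (via H)
D: 9  (via C)
E: 11.3  (via C)
F: 11.9  (via B)
A: 16.1  (via F)
Shortest route: I → B → F → A = 16.1.

16.1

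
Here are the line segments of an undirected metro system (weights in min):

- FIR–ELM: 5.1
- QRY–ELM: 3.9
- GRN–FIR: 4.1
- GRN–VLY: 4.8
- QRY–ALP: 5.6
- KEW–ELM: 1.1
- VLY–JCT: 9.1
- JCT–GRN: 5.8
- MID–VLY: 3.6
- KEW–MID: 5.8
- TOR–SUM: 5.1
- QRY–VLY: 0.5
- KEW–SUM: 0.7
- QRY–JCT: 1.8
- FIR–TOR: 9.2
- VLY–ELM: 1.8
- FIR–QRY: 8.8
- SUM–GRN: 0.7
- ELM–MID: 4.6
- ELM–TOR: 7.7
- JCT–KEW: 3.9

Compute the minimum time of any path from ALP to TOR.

14.8 min

Candidate routes:
ALP - QRY - ELM - KEW - SUM - TOR: 5.6+3.9+1.1+0.7+5.1 = 16.4
ALP - QRY - VLY - ELM - TOR: 5.6+0.5+1.8+7.7 = 15.6
ALP - QRY - VLY - ELM - KEW - SUM - TOR: 5.6+0.5+1.8+1.1+0.7+5.1 = 14.8
The minimum is 14.8 min via ALP - QRY - VLY - ELM - KEW - SUM - TOR.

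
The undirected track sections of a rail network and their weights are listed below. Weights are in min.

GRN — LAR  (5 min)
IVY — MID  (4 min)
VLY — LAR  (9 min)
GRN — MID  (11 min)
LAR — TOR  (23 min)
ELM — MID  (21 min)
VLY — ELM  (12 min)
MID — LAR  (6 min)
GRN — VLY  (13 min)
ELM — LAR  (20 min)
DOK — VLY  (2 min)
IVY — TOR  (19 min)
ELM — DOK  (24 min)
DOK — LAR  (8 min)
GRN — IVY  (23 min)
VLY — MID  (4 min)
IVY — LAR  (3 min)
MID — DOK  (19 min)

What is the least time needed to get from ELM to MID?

Candidate routes:
ELM - LAR - MID: 20+6 = 26
ELM - VLY - LAR - MID: 12+9+6 = 27
ELM - MID: 21 = 21
ELM - VLY - MID: 12+4 = 16
Cheapest is ELM - VLY - MID at 16 min.

16 min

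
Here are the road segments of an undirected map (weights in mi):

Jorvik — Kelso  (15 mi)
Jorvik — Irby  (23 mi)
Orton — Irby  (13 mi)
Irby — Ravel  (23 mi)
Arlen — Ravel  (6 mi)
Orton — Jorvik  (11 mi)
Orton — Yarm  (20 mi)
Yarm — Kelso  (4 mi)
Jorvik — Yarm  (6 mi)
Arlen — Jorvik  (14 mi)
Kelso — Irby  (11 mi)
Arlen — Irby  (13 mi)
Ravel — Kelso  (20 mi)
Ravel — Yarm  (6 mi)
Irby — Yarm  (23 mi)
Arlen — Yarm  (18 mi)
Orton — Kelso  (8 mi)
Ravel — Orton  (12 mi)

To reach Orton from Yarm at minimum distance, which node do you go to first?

Enumerating some paths:
Yarm → Kelso → Orton: 4+8 = 12
Yarm → Jorvik → Orton: 6+11 = 17
Cheapest is Yarm → Kelso → Orton at 12 mi.
So from Yarm the first move is to Kelso.

Kelso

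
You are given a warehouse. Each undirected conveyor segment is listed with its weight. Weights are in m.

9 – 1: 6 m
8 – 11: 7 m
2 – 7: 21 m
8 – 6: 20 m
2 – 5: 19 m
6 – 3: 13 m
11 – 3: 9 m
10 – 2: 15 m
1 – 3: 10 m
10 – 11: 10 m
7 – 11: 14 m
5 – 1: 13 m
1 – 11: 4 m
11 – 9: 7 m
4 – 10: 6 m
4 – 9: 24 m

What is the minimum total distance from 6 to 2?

Enumerating some paths:
6 - 3 - 1 - 11 - 10 - 2: 13+10+4+10+15 = 52
6 - 3 - 11 - 10 - 2: 13+9+10+15 = 47
The minimum is 47 m via 6 - 3 - 11 - 10 - 2.

47 m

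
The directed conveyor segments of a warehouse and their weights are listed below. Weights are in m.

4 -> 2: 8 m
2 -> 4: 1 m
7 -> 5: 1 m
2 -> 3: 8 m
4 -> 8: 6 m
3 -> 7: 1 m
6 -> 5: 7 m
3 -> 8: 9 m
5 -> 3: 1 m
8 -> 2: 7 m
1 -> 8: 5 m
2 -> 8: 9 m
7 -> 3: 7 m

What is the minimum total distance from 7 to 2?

Enumerating some paths:
7 → 3 → 8 → 2: 7+9+7 = 23
7 → 5 → 3 → 8 → 2: 1+1+9+7 = 18
The minimum is 18 m via 7 → 5 → 3 → 8 → 2.

18 m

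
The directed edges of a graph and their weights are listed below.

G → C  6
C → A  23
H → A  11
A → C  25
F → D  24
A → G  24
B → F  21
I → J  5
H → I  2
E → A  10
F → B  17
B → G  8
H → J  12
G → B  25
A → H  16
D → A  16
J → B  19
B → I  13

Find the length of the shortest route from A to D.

Enumerating some paths:
A–H–I–J–B–F–D: 16+2+5+19+21+24 = 87
A–H–J–B–F–D: 16+12+19+21+24 = 92
A–G–B–F–D: 24+25+21+24 = 94
Cheapest is A–H–I–J–B–F–D at 87.

87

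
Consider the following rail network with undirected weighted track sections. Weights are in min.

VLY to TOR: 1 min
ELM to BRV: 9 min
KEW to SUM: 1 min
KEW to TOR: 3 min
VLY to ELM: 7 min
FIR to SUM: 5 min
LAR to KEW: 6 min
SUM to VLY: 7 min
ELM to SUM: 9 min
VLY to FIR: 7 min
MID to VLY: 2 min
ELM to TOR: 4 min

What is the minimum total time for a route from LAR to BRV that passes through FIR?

Shortest LAR→FIR: LAR–KEW–SUM–FIR = 12
Best FIR to BRV: FIR–VLY–TOR–ELM–BRV costing 21
Total via FIR: 12 + 21 = 33 min.

33 min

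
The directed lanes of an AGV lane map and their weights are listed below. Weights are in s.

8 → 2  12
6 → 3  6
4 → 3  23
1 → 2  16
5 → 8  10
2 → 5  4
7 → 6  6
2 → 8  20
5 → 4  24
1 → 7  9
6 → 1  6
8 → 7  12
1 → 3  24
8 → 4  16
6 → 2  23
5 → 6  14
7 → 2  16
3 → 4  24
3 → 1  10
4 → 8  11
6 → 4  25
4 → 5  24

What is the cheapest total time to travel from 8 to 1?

24 s

Running Dijkstra from 8:
8: 0
2: 12  (via 8)
7: 12  (via 8)
4: 16  (via 8)
5: 16  (via 2)
6: 18  (via 7)
1: 24  (via 6)
Shortest route: 8 → 7 → 6 → 1 = 24 s.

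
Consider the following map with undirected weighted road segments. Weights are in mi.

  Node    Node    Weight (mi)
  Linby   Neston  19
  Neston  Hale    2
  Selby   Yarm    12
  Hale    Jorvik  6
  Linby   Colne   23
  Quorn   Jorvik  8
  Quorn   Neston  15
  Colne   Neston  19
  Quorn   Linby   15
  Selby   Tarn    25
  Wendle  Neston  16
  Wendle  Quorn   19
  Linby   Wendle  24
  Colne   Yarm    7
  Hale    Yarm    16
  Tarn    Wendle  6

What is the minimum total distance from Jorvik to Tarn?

Compare a few routes:
Jorvik–Quorn–Wendle–Tarn: 8+19+6 = 33
Jorvik–Hale–Neston–Quorn–Wendle–Tarn: 6+2+15+19+6 = 48
Jorvik–Quorn–Neston–Wendle–Tarn: 8+15+16+6 = 45
Jorvik–Hale–Neston–Wendle–Tarn: 6+2+16+6 = 30
Cheapest is Jorvik–Hale–Neston–Wendle–Tarn at 30 mi.

30 mi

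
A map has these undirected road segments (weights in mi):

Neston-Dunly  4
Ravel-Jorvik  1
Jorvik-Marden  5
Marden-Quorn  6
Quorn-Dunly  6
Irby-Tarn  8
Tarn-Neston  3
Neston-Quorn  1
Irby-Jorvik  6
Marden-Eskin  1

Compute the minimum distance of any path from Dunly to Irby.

Running Dijkstra from Dunly:
Dunly: 0
Neston: 4  (via Dunly)
Quorn: 5  (via Neston)
Tarn: 7  (via Neston)
Marden: 11  (via Quorn)
Eskin: 12  (via Marden)
Irby: 15  (via Tarn)
Shortest route: Dunly–Neston–Tarn–Irby = 15 mi.

15 mi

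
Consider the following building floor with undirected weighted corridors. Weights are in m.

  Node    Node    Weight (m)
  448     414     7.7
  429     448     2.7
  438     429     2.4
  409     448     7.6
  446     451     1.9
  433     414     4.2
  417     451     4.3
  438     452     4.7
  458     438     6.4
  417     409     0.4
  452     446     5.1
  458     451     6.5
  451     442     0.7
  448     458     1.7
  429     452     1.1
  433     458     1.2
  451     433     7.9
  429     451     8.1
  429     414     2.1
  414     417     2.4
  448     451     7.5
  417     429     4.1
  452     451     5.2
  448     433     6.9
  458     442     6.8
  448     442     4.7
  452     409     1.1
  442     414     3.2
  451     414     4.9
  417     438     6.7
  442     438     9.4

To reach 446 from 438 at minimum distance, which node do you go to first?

429

Candidate routes:
438–452–446: 4.7+5.1 = 9.8
438–429–452–446: 2.4+1.1+5.1 = 8.6
The minimum is 8.6 m via 438–429–452–446.
So from 438 the first move is to 429.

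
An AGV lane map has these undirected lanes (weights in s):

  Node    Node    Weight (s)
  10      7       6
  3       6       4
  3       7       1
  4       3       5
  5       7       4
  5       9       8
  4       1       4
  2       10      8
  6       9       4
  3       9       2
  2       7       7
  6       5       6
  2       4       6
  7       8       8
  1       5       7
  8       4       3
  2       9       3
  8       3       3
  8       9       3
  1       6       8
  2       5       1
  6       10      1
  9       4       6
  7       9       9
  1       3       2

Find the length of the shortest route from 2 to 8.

6 s

Compare a few routes:
2–9–8: 3+3 = 6
2–9–3–8: 3+2+3 = 8
The minimum is 6 s via 2–9–8.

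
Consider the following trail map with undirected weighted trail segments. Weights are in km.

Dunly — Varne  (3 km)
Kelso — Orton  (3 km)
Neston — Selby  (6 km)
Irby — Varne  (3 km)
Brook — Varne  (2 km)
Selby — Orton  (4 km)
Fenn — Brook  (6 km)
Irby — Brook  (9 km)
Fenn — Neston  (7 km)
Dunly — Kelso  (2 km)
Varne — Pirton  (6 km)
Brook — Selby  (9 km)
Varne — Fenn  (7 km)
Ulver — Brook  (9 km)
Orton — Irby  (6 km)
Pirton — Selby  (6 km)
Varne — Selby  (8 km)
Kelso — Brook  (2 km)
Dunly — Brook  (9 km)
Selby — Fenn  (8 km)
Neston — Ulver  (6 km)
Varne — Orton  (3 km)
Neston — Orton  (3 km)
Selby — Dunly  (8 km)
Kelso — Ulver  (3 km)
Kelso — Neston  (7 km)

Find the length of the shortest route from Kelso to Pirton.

Settle nodes by increasing distance from Kelso:
Kelso: 0
Brook: 2  (via Kelso)
Dunly: 2  (via Kelso)
Ulver: 3  (via Kelso)
Orton: 3  (via Kelso)
Varne: 4  (via Brook)
Neston: 6  (via Orton)
Selby: 7  (via Orton)
Irby: 7  (via Varne)
Fenn: 8  (via Brook)
Pirton: 10  (via Varne)
Shortest route: Kelso → Brook → Varne → Pirton = 10 km.

10 km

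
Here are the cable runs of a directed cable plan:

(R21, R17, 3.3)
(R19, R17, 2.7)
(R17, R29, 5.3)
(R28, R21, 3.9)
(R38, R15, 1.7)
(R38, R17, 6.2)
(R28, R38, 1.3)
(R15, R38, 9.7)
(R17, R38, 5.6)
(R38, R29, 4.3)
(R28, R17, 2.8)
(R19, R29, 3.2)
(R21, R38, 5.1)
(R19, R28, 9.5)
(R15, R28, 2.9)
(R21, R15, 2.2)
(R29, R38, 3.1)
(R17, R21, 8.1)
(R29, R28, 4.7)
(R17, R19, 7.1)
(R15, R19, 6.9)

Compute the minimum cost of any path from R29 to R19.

11.7

Candidate routes:
R29–R28–R38–R15–R19: 4.7+1.3+1.7+6.9 = 14.6
R29–R38–R15–R19: 3.1+1.7+6.9 = 11.7
R29–R38–R17–R19: 3.1+6.2+7.1 = 16.4
R29–R28–R17–R19: 4.7+2.8+7.1 = 14.6
The minimum is 11.7 via R29–R38–R15–R19.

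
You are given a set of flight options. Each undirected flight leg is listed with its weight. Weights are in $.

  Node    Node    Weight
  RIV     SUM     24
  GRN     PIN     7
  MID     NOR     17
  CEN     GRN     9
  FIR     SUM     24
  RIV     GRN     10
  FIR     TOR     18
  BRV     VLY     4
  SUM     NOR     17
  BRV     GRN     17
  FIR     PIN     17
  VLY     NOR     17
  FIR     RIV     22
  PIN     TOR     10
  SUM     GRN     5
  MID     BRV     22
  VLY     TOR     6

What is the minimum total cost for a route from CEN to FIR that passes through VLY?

Best CEN to VLY: CEN → GRN → BRV → VLY costing 30
Shortest VLY→FIR: VLY → TOR → FIR = 24
Total via VLY: 30 + 24 = $54.

$54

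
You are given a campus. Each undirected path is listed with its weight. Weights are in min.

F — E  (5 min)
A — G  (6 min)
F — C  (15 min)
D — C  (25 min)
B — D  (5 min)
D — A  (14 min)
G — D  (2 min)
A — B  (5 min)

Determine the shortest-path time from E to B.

Shortest distances from E:
E: 0
F: 5  (via E)
C: 20  (via F)
D: 45  (via C)
G: 47  (via D)
B: 50  (via D)
Shortest route: E–F–C–D–B = 50 min.

50 min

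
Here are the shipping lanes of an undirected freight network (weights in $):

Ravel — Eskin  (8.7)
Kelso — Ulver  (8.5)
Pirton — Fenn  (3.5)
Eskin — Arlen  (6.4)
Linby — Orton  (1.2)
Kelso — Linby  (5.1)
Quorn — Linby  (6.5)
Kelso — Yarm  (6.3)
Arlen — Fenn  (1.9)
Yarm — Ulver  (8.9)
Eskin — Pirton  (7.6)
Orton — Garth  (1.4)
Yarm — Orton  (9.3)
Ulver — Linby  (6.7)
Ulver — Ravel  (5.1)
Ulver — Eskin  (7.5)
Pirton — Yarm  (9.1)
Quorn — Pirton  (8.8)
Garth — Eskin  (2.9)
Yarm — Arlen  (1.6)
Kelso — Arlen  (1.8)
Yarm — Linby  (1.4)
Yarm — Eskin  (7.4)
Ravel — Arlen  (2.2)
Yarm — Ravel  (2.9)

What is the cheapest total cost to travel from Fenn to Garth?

$7.5

Candidate routes:
Fenn → Arlen → Yarm → Linby → Orton → Garth: 1.9+1.6+1.4+1.2+1.4 = 7.5
Fenn → Arlen → Eskin → Garth: 1.9+6.4+2.9 = 11.2
Fenn → Arlen → Ravel → Yarm → Linby → Orton → Garth: 1.9+2.2+2.9+1.4+1.2+1.4 = 11
Cheapest is Fenn → Arlen → Yarm → Linby → Orton → Garth at $7.5.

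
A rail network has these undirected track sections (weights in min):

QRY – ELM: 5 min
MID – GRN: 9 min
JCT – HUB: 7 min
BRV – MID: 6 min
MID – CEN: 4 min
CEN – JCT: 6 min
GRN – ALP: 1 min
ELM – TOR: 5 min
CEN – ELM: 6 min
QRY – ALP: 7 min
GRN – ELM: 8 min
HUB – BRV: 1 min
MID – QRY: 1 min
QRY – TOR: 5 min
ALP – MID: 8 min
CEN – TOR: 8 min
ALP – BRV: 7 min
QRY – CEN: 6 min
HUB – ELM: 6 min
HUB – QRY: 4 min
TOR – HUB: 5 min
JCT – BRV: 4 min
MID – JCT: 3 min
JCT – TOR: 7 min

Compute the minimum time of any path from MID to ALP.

Shortest distances from MID:
MID: 0
QRY: 1  (via MID)
JCT: 3  (via MID)
CEN: 4  (via MID)
HUB: 5  (via QRY)
ELM: 6  (via QRY)
TOR: 6  (via QRY)
BRV: 6  (via MID)
ALP: 8  (via MID)
Shortest route: MID → ALP = 8 min.

8 min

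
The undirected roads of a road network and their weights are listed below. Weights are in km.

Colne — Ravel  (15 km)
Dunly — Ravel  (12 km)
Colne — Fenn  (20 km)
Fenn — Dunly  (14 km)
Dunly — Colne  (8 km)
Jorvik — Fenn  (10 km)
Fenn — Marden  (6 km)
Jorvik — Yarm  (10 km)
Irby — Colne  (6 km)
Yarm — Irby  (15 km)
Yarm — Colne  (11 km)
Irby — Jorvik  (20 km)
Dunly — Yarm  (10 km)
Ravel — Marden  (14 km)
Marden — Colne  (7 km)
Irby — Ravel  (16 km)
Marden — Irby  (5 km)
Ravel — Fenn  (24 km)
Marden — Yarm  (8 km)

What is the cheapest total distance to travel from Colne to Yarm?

11 km

Running Dijkstra from Colne:
Colne: 0
Irby: 6  (via Colne)
Marden: 7  (via Colne)
Dunly: 8  (via Colne)
Yarm: 11  (via Colne)
Shortest route: Colne → Yarm = 11 km.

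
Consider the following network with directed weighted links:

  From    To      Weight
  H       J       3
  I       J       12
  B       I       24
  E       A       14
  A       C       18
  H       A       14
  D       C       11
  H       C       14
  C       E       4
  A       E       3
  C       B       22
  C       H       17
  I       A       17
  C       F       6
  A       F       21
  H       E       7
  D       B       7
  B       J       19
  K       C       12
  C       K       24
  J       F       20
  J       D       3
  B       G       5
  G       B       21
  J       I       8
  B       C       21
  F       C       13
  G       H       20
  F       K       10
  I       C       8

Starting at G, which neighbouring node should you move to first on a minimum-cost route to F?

Compare a few routes:
G → H → J → F: 20+3+20 = 43
G → H → C → F: 20+14+6 = 40
Cheapest is G → H → C → F at 40.
So from G the first move is to H.

H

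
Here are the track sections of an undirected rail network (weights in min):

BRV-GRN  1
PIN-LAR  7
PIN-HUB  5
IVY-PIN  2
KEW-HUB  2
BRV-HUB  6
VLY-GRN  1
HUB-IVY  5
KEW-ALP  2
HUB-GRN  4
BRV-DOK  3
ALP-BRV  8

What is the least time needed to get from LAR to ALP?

Running Dijkstra from LAR:
LAR: 0
PIN: 7  (via LAR)
IVY: 9  (via PIN)
HUB: 12  (via PIN)
KEW: 14  (via HUB)
GRN: 16  (via HUB)
ALP: 16  (via KEW)
Shortest route: LAR–PIN–HUB–KEW–ALP = 16 min.

16 min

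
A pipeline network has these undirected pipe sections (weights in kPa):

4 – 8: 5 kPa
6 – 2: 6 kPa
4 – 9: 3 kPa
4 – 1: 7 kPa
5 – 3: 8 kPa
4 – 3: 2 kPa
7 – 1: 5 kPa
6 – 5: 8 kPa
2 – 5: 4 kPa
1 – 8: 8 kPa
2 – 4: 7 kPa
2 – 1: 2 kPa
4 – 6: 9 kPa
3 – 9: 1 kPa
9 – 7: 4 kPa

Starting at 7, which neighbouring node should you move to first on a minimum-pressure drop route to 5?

1

Compare a few routes:
7 - 9 - 4 - 3 - 5: 4+3+2+8 = 17
7 - 1 - 2 - 5: 5+2+4 = 11
7 - 9 - 3 - 5: 4+1+8 = 13
7 - 9 - 3 - 4 - 2 - 5: 4+1+2+7+4 = 18
Cheapest is 7 - 1 - 2 - 5 at 11 kPa.
So from 7 the first move is to 1.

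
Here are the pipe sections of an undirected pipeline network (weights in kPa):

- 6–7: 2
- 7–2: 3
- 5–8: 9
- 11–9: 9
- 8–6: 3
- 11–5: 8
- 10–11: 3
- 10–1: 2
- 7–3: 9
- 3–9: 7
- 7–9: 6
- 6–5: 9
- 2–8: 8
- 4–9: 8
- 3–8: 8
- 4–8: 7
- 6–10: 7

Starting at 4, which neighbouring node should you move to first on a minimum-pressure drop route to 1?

Candidate routes:
4 - 9 - 7 - 6 - 10 - 1: 8+6+2+7+2 = 25
4 - 8 - 6 - 10 - 1: 7+3+7+2 = 19
4 - 9 - 11 - 10 - 1: 8+9+3+2 = 22
The minimum is 19 kPa via 4 - 8 - 6 - 10 - 1.
So from 4 the first move is to 8.

8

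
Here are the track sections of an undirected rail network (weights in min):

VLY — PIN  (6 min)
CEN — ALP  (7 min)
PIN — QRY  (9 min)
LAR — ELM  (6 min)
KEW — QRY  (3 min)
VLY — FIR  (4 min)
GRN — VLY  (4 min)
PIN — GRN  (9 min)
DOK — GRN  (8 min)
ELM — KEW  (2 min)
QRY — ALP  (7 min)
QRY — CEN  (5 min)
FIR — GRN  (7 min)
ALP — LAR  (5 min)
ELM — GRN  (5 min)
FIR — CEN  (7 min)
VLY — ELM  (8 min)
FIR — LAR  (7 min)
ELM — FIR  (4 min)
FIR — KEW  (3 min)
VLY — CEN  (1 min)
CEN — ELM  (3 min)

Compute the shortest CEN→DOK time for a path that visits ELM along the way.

16 min

Best CEN to ELM: CEN → ELM costing 3
Best ELM to DOK: ELM → GRN → DOK costing 13
Total via ELM: 3 + 13 = 16 min.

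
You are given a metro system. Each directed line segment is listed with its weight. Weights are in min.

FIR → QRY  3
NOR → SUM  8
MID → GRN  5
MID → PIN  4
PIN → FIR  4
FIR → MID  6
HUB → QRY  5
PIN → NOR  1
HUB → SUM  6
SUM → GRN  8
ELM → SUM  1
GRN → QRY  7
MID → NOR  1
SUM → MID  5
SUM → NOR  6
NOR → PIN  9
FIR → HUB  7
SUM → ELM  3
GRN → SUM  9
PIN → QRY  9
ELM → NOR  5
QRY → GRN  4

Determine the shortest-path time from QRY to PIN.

22 min

Compare a few routes:
QRY → GRN → SUM → MID → PIN: 4+9+5+4 = 22
QRY → GRN → SUM → MID → NOR → PIN: 4+9+5+1+9 = 28
QRY → GRN → SUM → NOR → PIN: 4+9+6+9 = 28
QRY → GRN → SUM → ELM → NOR → PIN: 4+9+3+5+9 = 30
Cheapest is QRY → GRN → SUM → MID → PIN at 22 min.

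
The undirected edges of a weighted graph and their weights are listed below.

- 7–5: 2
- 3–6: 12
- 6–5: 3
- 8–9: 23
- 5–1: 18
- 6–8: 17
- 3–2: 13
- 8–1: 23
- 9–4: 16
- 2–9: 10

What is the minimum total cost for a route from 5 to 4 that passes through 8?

59

Best 5 to 8: 5 → 6 → 8 costing 20
Shortest 8→4: 8 → 9 → 4 = 39
Total via 8: 20 + 39 = 59.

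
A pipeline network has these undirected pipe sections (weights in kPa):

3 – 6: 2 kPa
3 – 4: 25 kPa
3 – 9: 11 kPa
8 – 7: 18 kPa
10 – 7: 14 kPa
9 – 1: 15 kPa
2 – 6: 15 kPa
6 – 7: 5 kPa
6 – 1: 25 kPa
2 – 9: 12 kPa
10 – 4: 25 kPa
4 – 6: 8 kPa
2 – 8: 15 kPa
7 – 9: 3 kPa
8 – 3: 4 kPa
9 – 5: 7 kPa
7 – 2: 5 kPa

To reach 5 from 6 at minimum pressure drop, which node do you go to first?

Enumerating some paths:
6 - 7 - 9 - 5: 5+3+7 = 15
6 - 3 - 9 - 5: 2+11+7 = 20
The minimum is 15 kPa via 6 - 7 - 9 - 5.
So from 6 the first move is to 7.

7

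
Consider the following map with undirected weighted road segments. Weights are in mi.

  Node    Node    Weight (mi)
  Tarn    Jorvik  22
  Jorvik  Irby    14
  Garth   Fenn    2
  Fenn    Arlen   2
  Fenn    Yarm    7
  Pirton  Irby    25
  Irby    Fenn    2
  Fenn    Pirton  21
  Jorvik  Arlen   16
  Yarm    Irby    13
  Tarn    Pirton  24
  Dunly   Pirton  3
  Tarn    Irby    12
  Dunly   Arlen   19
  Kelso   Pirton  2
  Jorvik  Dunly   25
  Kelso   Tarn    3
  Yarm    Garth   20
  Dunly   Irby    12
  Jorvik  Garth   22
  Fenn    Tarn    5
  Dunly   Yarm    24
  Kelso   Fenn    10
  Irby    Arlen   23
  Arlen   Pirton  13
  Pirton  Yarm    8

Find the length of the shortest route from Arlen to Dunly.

15 mi

Shortest distances from Arlen:
Arlen: 0
Fenn: 2  (via Arlen)
Irby: 4  (via Fenn)
Garth: 4  (via Fenn)
Tarn: 7  (via Fenn)
Yarm: 9  (via Fenn)
Kelso: 10  (via Tarn)
Pirton: 12  (via Kelso)
Dunly: 15  (via Pirton)
Shortest route: Arlen → Fenn → Tarn → Kelso → Pirton → Dunly = 15 mi.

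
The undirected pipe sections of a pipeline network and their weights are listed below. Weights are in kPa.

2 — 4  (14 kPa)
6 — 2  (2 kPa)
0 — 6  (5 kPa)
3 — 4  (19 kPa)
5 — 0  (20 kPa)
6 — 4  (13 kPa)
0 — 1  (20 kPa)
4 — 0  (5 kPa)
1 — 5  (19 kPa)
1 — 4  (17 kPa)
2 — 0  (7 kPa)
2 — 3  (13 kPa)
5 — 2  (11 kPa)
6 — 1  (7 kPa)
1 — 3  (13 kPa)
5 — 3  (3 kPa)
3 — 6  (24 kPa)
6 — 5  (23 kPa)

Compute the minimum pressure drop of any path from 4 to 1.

17 kPa

Running Dijkstra from 4:
4: 0
0: 5  (via 4)
6: 10  (via 0)
2: 12  (via 0)
1: 17  (via 4)
Shortest route: 4–1 = 17 kPa.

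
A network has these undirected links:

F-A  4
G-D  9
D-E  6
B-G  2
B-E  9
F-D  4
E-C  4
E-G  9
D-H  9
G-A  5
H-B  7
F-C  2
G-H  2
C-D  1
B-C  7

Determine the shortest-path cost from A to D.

7

Settle nodes by increasing distance from A:
A: 0
F: 4  (via A)
G: 5  (via A)
C: 6  (via F)
B: 7  (via G)
D: 7  (via C)
Shortest route: A–F–C–D = 7.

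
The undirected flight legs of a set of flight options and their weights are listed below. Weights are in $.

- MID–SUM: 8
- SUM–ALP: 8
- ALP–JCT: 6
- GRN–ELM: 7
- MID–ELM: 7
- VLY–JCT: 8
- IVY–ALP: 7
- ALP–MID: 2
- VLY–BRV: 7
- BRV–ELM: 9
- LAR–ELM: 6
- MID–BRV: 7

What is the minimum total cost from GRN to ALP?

$16

Enumerating some paths:
GRN - ELM - MID - ALP: 7+7+2 = 16
GRN - ELM - BRV - MID - ALP: 7+9+7+2 = 25
Cheapest is GRN - ELM - MID - ALP at $16.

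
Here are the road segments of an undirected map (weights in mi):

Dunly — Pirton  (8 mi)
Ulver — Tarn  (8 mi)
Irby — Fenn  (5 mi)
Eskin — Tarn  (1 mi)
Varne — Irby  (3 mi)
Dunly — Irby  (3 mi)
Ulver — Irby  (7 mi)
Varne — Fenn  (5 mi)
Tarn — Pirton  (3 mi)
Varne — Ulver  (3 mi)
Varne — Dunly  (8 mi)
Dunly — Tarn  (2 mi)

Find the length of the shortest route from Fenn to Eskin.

11 mi

Candidate routes:
Fenn - Varne - Irby - Dunly - Tarn - Eskin: 5+3+3+2+1 = 14
Fenn - Varne - Dunly - Tarn - Eskin: 5+8+2+1 = 16
Fenn - Irby - Dunly - Tarn - Eskin: 5+3+2+1 = 11
Cheapest is Fenn - Irby - Dunly - Tarn - Eskin at 11 mi.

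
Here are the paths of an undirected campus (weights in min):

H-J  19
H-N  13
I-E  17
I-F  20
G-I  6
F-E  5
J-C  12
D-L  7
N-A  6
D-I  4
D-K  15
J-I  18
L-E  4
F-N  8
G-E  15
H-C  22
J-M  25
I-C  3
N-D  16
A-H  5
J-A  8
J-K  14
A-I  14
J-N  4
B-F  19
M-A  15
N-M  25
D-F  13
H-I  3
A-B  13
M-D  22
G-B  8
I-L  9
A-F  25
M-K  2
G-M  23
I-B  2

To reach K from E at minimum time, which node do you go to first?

Enumerating some paths:
E - F - D - K: 5+13+15 = 33
E - L - D - K: 4+7+15 = 26
E - F - N - J - K: 5+8+4+14 = 31
E - L - I - D - K: 4+9+4+15 = 32
Cheapest is E - L - D - K at 26 min.
So from E the first move is to L.

L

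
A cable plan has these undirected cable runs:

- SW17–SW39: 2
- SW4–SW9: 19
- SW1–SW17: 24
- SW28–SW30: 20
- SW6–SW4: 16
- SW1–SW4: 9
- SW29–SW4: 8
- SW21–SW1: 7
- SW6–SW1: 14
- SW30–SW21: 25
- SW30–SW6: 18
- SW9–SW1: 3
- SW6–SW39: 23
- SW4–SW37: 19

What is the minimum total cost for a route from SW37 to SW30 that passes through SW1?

60

Shortest SW37→SW1: SW37 → SW4 → SW1 = 28
Best SW1 to SW30: SW1 → SW21 → SW30 costing 32
Total via SW1: 28 + 32 = 60.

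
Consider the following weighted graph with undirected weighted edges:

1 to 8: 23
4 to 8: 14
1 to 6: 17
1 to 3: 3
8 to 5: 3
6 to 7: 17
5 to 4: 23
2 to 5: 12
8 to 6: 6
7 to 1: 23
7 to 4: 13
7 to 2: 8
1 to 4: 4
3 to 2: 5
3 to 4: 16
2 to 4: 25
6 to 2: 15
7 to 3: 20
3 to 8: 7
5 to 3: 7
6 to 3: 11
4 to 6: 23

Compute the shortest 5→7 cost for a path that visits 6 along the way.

26

Shortest 5→6: 5 → 8 → 6 = 9
Shortest 6→7: 6 → 7 = 17
Total via 6: 9 + 17 = 26.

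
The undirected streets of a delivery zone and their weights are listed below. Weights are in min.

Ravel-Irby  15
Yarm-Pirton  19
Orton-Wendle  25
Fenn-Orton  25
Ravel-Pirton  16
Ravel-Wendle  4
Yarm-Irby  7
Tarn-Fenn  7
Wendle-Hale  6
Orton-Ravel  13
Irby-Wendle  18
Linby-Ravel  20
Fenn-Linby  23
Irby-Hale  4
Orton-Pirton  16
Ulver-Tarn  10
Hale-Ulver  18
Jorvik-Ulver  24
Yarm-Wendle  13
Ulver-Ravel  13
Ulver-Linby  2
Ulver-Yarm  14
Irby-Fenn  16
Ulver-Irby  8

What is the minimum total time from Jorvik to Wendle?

Compare a few routes:
Jorvik → Ulver → Hale → Wendle: 24+18+6 = 48
Jorvik → Ulver → Ravel → Wendle: 24+13+4 = 41
Jorvik → Ulver → Irby → Hale → Wendle: 24+8+4+6 = 42
Jorvik → Ulver → Linby → Ravel → Wendle: 24+2+20+4 = 50
Cheapest is Jorvik → Ulver → Ravel → Wendle at 41 min.

41 min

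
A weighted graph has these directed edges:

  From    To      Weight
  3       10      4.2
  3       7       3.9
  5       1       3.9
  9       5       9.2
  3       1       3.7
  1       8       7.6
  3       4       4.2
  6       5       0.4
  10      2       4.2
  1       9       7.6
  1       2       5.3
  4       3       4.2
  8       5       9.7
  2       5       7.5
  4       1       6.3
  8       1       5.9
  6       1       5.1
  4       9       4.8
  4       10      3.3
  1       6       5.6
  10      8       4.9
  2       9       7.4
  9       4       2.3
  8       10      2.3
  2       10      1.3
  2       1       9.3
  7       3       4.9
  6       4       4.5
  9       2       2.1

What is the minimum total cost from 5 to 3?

Running Dijkstra from 5:
5: 0
1: 3.9  (via 5)
2: 9.2  (via 1)
6: 9.5  (via 1)
10: 10.5  (via 2)
8: 11.5  (via 1)
9: 11.5  (via 1)
4: 13.8  (via 9)
3: 18  (via 4)
Shortest route: 5–1–9–4–3 = 18.

18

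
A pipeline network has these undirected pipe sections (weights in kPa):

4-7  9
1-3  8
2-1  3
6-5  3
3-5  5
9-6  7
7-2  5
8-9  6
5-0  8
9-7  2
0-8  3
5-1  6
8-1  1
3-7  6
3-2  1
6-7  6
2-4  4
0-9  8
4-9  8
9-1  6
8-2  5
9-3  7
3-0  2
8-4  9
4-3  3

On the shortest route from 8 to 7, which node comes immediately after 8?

Compare a few routes:
8–1–9–7: 1+6+2 = 9
8–9–7: 6+2 = 8
The minimum is 8 kPa via 8–9–7.
So from 8 the first move is to 9.

9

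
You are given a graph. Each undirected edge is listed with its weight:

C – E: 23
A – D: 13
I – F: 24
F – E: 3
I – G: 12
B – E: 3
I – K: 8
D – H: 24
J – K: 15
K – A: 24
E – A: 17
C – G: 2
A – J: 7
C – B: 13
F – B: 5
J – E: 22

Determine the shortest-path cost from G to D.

Candidate routes:
G - C - E - A - D: 2+23+17+13 = 55
G - C - B - E - A - D: 2+13+3+17+13 = 48
G - C - B - F - E - A - D: 2+13+5+3+17+13 = 53
G - I - K - J - A - D: 12+8+15+7+13 = 55
The minimum is 48 via G - C - B - E - A - D.

48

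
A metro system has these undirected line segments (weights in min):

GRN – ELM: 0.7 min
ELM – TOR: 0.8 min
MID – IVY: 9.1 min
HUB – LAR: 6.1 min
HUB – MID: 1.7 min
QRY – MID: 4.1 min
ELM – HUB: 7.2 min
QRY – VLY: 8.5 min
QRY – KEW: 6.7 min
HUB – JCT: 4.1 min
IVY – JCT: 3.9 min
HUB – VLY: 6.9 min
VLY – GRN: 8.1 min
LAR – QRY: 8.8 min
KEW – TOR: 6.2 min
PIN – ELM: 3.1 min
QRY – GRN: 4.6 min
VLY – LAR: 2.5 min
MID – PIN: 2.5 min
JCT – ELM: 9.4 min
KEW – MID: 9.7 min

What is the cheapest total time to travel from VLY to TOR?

9.6 min

Compare a few routes:
VLY → GRN → ELM → TOR: 8.1+0.7+0.8 = 9.6
VLY → QRY → GRN → ELM → TOR: 8.5+4.6+0.7+0.8 = 14.6
Cheapest is VLY → GRN → ELM → TOR at 9.6 min.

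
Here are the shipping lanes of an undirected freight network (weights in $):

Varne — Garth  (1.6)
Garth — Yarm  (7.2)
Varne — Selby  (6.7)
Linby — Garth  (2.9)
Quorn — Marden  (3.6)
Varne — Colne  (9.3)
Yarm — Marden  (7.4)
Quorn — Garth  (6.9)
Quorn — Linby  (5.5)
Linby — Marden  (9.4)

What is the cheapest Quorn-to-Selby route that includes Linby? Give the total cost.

$16.7

Best Quorn to Linby: Quorn–Linby costing 5.5
Shortest Linby→Selby: Linby–Garth–Varne–Selby = 11.2
Total via Linby: 5.5 + 11.2 = $16.7.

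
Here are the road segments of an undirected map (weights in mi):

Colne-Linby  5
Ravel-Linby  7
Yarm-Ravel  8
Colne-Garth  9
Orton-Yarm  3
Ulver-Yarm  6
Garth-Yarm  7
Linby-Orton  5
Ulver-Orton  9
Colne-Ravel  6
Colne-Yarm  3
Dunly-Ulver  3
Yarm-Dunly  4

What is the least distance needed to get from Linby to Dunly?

12 mi

Compare a few routes:
Linby → Orton → Ulver → Dunly: 5+9+3 = 17
Linby → Orton → Yarm → Dunly: 5+3+4 = 12
Cheapest is Linby → Orton → Yarm → Dunly at 12 mi.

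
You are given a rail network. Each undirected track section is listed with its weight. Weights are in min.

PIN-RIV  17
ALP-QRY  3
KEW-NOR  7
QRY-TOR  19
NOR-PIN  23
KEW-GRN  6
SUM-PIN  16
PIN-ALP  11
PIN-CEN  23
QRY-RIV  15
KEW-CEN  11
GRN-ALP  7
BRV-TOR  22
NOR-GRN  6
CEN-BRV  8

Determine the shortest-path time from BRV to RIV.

Enumerating some paths:
BRV - CEN - PIN - RIV: 8+23+17 = 48
BRV - CEN - KEW - GRN - ALP - QRY - RIV: 8+11+6+7+3+15 = 50
Cheapest is BRV - CEN - PIN - RIV at 48 min.

48 min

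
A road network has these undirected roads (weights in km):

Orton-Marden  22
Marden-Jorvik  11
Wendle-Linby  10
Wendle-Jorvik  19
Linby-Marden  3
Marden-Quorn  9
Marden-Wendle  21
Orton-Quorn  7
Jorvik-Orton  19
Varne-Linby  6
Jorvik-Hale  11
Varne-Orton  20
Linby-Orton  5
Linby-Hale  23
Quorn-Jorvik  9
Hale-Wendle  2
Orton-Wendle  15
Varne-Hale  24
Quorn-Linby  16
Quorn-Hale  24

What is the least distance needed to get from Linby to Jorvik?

14 km

Shortest distances from Linby:
Linby: 0
Marden: 3  (via Linby)
Orton: 5  (via Linby)
Varne: 6  (via Linby)
Wendle: 10  (via Linby)
Quorn: 12  (via Marden)
Hale: 12  (via Wendle)
Jorvik: 14  (via Marden)
Shortest route: Linby–Marden–Jorvik = 14 km.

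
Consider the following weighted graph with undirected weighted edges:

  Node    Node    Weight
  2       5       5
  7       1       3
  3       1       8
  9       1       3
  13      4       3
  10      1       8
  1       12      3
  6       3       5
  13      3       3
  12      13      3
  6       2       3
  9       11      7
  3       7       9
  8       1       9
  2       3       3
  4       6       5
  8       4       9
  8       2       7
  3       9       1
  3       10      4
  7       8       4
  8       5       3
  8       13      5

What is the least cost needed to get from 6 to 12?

Settle nodes by increasing distance from 6:
6: 0
2: 3  (via 6)
3: 5  (via 6)
4: 5  (via 6)
9: 6  (via 3)
5: 8  (via 2)
13: 8  (via 3)
1: 9  (via 9)
10: 9  (via 3)
8: 10  (via 2)
12: 11  (via 13)
Shortest route: 6–3–13–12 = 11.

11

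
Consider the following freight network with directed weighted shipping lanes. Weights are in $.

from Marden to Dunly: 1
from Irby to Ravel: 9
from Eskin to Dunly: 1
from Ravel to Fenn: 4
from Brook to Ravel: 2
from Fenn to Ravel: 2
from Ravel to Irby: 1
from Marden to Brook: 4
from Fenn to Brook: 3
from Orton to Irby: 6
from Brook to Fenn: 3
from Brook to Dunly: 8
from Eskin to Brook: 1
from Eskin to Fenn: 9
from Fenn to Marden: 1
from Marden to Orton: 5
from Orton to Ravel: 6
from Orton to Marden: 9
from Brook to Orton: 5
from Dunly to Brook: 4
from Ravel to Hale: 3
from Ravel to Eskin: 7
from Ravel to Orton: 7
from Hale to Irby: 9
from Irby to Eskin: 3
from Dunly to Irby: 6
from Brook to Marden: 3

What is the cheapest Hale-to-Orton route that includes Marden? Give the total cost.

Best Hale to Marden: Hale–Irby–Eskin–Brook–Marden costing 16
Best Marden to Orton: Marden–Orton costing 5
Total via Marden: 16 + 5 = $21.

$21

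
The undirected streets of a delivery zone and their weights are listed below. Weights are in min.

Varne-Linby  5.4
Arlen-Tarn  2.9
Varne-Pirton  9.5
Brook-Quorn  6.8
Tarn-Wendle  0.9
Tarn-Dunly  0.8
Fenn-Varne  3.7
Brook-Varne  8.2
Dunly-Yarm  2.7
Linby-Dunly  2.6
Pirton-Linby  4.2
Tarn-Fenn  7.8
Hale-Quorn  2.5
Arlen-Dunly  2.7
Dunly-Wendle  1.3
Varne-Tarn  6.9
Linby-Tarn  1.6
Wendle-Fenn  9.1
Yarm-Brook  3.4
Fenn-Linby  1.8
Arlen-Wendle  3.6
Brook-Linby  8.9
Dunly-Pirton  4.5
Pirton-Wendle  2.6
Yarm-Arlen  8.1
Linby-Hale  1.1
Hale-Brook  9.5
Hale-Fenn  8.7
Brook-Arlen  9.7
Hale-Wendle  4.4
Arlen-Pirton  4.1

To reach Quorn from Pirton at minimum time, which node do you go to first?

Compare a few routes:
Pirton–Linby–Hale–Quorn: 4.2+1.1+2.5 = 7.8
Pirton–Wendle–Tarn–Linby–Hale–Quorn: 2.6+0.9+1.6+1.1+2.5 = 8.7
Pirton–Wendle–Dunly–Tarn–Linby–Hale–Quorn: 2.6+1.3+0.8+1.6+1.1+2.5 = 9.9
Pirton–Wendle–Hale–Quorn: 2.6+4.4+2.5 = 9.5
Cheapest is Pirton–Linby–Hale–Quorn at 7.8 min.
So from Pirton the first move is to Linby.

Linby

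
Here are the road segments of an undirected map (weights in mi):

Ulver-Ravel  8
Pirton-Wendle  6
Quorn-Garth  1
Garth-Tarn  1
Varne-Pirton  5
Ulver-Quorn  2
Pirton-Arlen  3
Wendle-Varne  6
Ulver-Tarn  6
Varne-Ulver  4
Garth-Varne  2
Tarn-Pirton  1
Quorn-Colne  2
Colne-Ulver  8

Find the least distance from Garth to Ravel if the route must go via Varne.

Shortest Garth→Varne: Garth–Varne = 2
Best Varne to Ravel: Varne–Ulver–Ravel costing 12
Total via Varne: 2 + 12 = 14 mi.

14 mi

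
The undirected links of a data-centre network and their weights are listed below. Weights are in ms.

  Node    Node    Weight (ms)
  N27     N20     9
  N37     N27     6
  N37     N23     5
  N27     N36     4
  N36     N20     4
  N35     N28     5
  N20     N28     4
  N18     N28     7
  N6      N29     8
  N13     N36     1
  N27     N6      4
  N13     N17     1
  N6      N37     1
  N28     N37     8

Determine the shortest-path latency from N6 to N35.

14 ms

Candidate routes:
N6 → N37 → N28 → N35: 1+8+5 = 14
N6 → N27 → N36 → N20 → N28 → N35: 4+4+4+4+5 = 21
The minimum is 14 ms via N6 → N37 → N28 → N35.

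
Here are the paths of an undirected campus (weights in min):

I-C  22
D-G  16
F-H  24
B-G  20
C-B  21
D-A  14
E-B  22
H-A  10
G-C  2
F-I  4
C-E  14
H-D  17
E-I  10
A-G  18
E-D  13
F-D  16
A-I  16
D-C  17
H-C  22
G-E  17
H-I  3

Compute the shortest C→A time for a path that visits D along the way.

Best C to D: C → D costing 17
Best D to A: D → A costing 14
Total via D: 17 + 14 = 31 min.

31 min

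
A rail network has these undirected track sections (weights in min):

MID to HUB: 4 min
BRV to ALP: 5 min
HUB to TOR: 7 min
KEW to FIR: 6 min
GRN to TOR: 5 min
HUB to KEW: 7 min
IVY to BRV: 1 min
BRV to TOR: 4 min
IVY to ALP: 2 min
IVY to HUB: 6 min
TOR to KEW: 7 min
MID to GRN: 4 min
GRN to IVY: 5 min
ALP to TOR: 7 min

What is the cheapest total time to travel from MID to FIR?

17 min

Compare a few routes:
MID - HUB - TOR - KEW - FIR: 4+7+7+6 = 24
MID - HUB - KEW - FIR: 4+7+6 = 17
MID - GRN - TOR - KEW - FIR: 4+5+7+6 = 22
The minimum is 17 min via MID - HUB - KEW - FIR.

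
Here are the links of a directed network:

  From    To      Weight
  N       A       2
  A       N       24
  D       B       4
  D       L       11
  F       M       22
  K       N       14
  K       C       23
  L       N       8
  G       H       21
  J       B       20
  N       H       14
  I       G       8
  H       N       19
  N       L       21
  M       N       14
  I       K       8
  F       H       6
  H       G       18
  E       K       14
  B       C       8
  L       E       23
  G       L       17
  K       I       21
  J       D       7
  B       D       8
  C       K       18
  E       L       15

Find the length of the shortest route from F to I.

99

Candidate routes:
F–H–N–L–E–K–I: 6+19+21+23+14+21 = 104
F–H–G–L–E–K–I: 6+18+17+23+14+21 = 99
Cheapest is F–H–G–L–E–K–I at 99.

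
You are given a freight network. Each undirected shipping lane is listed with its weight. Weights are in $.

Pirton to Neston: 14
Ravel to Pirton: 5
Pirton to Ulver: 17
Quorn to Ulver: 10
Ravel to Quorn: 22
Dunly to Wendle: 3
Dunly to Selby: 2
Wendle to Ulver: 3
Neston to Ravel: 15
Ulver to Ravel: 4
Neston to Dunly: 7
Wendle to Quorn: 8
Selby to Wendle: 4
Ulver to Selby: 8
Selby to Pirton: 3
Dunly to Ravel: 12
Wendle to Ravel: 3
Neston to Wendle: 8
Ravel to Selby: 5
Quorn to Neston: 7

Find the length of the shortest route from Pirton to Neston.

$12

Running Dijkstra from Pirton:
Pirton: 0
Selby: 3  (via Pirton)
Ravel: 5  (via Pirton)
Dunly: 5  (via Selby)
Wendle: 7  (via Selby)
Ulver: 9  (via Ravel)
Neston: 12  (via Dunly)
Shortest route: Pirton → Selby → Dunly → Neston = $12.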